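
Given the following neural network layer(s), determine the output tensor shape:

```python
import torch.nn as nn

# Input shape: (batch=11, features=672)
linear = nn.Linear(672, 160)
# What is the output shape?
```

Input: (11, 672) -> Output: (11, 160)

Answer: (11, 160)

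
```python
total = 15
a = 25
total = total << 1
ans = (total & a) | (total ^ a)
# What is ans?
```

Trace:
`total = 15` → total = 15
`a = 25` → a = 25
`total = total << 1` → total = 30
`ans = (total & a) | (total ^ a)` → ans = 31
So ans = 31

Answer: 31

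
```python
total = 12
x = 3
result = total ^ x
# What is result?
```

Trace:
`total = 12` → total = 12
`x = 3` → x = 3
`result = total ^ x` → result = 15
So result = 15

Answer: 15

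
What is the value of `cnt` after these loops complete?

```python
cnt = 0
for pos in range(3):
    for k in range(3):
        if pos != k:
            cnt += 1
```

3² - 3 (exclude diagonal)
`cnt` takes the values: 0 → 1 → 2 → 3 → 4 → 5 → 6

Answer: 6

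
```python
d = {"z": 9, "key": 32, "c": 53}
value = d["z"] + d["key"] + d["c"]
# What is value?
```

Trace:
`d = {"z": 9, "key": 32, "c": 53}` → d = {'z': 9, 'key': 32, 'c': 53}
`value = d["z"] + d["key"] + d["c"]` → value = 94
So value = 94

Answer: 94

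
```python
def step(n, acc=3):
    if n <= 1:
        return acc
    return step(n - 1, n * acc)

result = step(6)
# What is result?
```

Accumulator trace (n, acc): (6, 3) -> (5, 18) -> (4, 90) -> (3, 360) -> (2, 1080) -> (1, 2160) -> return 2160

Answer: 2160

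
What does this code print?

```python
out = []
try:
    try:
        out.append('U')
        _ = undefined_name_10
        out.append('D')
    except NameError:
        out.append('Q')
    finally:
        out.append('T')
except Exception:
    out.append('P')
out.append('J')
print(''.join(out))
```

Execution trace: 'U' (inner try body) → 'Q' (inner except NameError) → 'T' (inner finally) → 'J' (after the try/except). Output: UQTJ

Answer: UQTJ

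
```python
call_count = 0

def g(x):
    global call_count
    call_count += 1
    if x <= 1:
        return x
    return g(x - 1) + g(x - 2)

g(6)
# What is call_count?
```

Calls(x) = 1 + Calls(x-1) + Calls(x-2); Calls(0)=Calls(1)=1. For x=6 this gives 25.

Answer: 25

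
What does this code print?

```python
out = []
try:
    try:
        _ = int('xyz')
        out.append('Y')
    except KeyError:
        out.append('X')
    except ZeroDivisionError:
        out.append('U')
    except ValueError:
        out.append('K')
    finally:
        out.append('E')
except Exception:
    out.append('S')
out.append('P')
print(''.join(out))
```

Execution trace: 'K' (inner except ValueError) → 'E' (inner finally) → 'P' (after the try/except). Output: KEP

Answer: KEP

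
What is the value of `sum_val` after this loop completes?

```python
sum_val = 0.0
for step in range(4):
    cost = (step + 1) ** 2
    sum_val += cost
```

Sum of squared losses 1² + 2² + ... + 4²
`sum_val` takes the values: 0.0 → 1.0 → 5.0 → 14.0 → 30.0

Answer: 30.0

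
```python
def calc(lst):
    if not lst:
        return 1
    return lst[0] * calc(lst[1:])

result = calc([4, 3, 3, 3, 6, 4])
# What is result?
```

Product over [4, 3, 3, 3, 6, 4] = 4 * 3 * 3 * 3 * 6 * 4 = 2592

Answer: 2592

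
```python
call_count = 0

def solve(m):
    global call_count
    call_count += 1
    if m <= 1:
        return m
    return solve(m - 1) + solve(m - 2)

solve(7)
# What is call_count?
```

Calls(m) = 1 + Calls(m-1) + Calls(m-2); Calls(0)=Calls(1)=1. For m=7 this gives 41.

Answer: 41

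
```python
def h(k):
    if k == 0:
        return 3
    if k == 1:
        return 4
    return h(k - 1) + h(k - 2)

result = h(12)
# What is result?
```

Build up from base cases: h(0)=3, h(1)=4, h(2)=7, h(3)=11, h(4)=18, h(5)=29, h(6)=47, ..., h(12)=843

Answer: 843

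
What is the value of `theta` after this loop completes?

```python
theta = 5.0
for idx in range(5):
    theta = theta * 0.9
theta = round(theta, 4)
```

Exponential decay: 5.0 * 0.9^5
`theta` takes the values: 5.0 → 4.5 → 4.05 → 3.645 → 3.2805 → 2.95245 → 2.9525

Answer: 2.9525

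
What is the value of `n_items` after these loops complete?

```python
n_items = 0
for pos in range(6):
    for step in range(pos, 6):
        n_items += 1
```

Upper triangle: 6 + 5 + ... + 1
`n_items` takes the values: 0 → 1 → 2 → 3 → 4 → 5 → 6 → 7 → 8 → 9 → 10 → 11 → 12 → 13 → 14 → 15 → 16 → 17 → 18 → 19 → 20 → 21

Answer: 21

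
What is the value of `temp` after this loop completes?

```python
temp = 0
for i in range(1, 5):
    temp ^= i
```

XOR of 1 to 4
`temp` takes the values: 0 → 1 → 3 → 0 → 4

Answer: 4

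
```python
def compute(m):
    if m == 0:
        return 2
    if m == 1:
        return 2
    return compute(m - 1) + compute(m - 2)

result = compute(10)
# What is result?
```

Build up from base cases: compute(0)=2, compute(1)=2, compute(2)=4, compute(3)=6, compute(4)=10, compute(5)=16, compute(6)=26, ..., compute(10)=178

Answer: 178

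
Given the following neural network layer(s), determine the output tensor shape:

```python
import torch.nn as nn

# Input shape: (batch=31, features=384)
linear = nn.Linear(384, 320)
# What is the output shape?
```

Input: (31, 384) -> Output: (31, 320)

Answer: (31, 320)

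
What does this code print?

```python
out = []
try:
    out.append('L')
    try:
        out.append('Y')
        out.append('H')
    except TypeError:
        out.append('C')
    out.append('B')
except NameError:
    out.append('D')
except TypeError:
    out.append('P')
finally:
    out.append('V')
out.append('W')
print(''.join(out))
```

Execution trace: 'L' (try body) → 'Y' (inner try body) → 'H' (inner try body, no exception) → 'B' (try body, no exception) → 'V' (finally) → 'W' (after the try/except). Output: LYHBVW

Answer: LYHBVW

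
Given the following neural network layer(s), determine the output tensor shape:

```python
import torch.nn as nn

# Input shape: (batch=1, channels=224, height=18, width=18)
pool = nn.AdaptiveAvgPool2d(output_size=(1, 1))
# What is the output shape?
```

Input: (1, 224, 18, 18) -> Output: (1, 224, 1, 1)

Answer: (1, 224, 1, 1)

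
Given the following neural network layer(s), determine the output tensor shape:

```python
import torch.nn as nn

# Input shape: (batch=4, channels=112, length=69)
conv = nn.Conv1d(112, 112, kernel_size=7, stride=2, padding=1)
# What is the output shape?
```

Input: (4, 112, 69) -> Output: (4, 112, 33)

Answer: (4, 112, 33)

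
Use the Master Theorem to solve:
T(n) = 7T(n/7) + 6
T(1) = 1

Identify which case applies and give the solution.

a=7, b=7, f(n)=6. log_7(7) = 1. Since c=0 < 1, Case 1 applies: T(n) = Θ(n^log_b(a)) = O(n).

Answer: O(n) - Case 1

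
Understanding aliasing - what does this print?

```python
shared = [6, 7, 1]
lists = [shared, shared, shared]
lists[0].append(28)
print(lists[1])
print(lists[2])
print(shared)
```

Key concept: list of same reference.
Step by step:
`shared = [6, 7, 1]` → shared = [6, 7, 1]
`lists = [shared, shared, shared]` → lists = [[6, 7, 1], [6, 7, 1], [6, 7, 1]]
`lists[0].append(28)` → shared = [6, 7, 1, 28]; lists = [[6, 7, 1, 28], [6, 7, 1, 28], [6, 7, 1, 28]]
`print(lists[1])` → prints [6, 7, 1, 28]
`print(lists[2])` → prints [6, 7, 1, 28]
`print(shared)` → prints [6, 7, 1, 28]

Answer:
[6, 7, 1, 28]
[6, 7, 1, 28]
[6, 7, 1, 28]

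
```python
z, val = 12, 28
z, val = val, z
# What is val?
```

Trace:
`z, val = 12, 28` → z = 12; val = 28
`z, val = val, z` → z = 28; val = 12
So val = 12

Answer: 12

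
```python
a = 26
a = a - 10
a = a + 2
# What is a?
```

Trace:
`a = 26` → a = 26
`a = a - 10` → a = 16
`a = a + 2` → a = 18
So a = 18

Answer: 18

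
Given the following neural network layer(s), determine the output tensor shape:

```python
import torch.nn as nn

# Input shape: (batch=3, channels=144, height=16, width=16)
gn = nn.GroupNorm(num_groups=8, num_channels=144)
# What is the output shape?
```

Input: (3, 144, 16, 16) -> Output: (3, 144, 16, 16)

Answer: (3, 144, 16, 16)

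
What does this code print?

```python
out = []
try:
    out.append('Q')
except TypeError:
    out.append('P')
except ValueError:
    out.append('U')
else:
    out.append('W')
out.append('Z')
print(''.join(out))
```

Execution trace: 'Q' (try body, no exception) → 'W' (else) → 'Z' (after the try/except). Output: QWZ

Answer: QWZ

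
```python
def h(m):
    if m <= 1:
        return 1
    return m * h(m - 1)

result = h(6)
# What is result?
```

h(6) = 6 * 5 * 4 * 3 * 2 * 1 = 720

Answer: 720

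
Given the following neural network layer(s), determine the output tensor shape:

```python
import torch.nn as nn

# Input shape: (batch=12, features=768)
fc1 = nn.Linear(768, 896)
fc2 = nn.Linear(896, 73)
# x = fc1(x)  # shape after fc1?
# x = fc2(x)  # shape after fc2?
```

Input: (12, 768) -> after fc1: (12, 896) -> Output: (12, 73)

Answer: (12, 73)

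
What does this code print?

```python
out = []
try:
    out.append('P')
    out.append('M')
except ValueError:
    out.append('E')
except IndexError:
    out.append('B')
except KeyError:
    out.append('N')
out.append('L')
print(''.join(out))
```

Execution trace: 'P' (try body) → 'M' (try body, no exception) → 'L' (after the try/except). Output: PML

Answer: PML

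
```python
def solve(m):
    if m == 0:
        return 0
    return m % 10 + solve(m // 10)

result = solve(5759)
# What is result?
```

Sum of digits of 5759: 9 + 5 + 7 + 5 = 26

Answer: 26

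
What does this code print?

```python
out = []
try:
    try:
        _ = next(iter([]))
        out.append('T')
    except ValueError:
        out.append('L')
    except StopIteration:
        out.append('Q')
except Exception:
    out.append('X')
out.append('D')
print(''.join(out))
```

Execution trace: 'Q' (inner except StopIteration) → 'D' (after the try/except). Output: QD

Answer: QD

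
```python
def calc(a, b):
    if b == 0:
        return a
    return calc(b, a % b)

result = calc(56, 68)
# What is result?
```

calc(56, 68) -> calc(68, 56) -> calc(56, 12) -> calc(12, 8) -> calc(8, 4) -> calc(4, 0) -> 4

Answer: 4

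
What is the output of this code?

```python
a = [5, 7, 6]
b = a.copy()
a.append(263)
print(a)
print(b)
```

Key concept: list.copy() creates independent copy.
Step by step:
`a = [5, 7, 6]` → a = [5, 7, 6]
`b = a.copy()` → b = [5, 7, 6]
`a.append(263)` → a = [5, 7, 6, 263]
`print(a)` → prints [5, 7, 6, 263]
`print(b)` → prints [5, 7, 6]

Answer:
[5, 7, 6, 263]
[5, 7, 6]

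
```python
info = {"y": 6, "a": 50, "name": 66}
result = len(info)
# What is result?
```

Trace:
`info = {"y": 6, "a": 50, "name": 66}` → info = {'y': 6, 'a': 50, 'name': 66}
`result = len(info)` → result = 3
So result = 3

Answer: 3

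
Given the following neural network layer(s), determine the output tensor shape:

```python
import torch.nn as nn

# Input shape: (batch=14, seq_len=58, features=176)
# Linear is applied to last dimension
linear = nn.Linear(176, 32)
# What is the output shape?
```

Input: (14, 58, 176) -> Output: (14, 58, 32)

Answer: (14, 58, 32)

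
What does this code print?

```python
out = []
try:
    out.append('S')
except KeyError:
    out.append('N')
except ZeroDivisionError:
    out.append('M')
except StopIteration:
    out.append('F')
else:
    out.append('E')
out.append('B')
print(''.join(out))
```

Execution trace: 'S' (try body, no exception) → 'E' (else) → 'B' (after the try/except). Output: SEB

Answer: SEB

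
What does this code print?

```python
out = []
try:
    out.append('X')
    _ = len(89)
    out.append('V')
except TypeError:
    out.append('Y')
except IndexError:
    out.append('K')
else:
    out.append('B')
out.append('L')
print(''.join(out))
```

Execution trace: 'X' (try body) → 'Y' (except TypeError) → 'L' (after the try/except). Output: XYL

Answer: XYL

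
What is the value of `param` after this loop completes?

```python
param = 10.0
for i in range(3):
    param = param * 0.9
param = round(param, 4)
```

Exponential decay: 10.0 * 0.9^3
`param` takes the values: 10.0 → 9.0 → 8.1 → 7.29

Answer: 7.29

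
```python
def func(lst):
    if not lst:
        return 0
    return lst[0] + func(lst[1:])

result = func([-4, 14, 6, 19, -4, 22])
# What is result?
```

(-4) + 14 + 6 + 19 + (-4) + 22 + 0 = 53

Answer: 53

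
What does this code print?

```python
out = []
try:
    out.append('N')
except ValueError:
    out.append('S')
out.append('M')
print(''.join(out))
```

Execution trace: 'N' (try body, no exception) → 'M' (after the try/except). Output: NM

Answer: NM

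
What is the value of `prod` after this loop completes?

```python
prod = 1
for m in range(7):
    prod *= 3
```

3^7 = 2187
`prod` takes the values: 1 → 3 → 9 → 27 → 81 → 243 → 729 → 2187

Answer: 2187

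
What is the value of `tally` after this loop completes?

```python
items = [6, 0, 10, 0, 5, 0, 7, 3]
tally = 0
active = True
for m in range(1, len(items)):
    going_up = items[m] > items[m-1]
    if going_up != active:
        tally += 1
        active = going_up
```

Count direction changes in [6, 0, 10, 0, 5, 0, 7, 3]
`tally` takes the values: 0 → 1 → 2 → 3 → 4 → 5 → 6 → 7

Answer: 7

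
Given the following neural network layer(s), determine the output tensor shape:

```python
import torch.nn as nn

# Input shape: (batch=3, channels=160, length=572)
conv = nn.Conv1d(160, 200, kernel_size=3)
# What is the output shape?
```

Input: (3, 160, 572) -> Output: (3, 200, 570)

Answer: (3, 200, 570)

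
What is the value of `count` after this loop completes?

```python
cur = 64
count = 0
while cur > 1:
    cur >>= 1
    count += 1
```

Count right shifts until 1
`count` takes the values: 0 → 1 → 2 → 3 → 4 → 5 → 6

Answer: 6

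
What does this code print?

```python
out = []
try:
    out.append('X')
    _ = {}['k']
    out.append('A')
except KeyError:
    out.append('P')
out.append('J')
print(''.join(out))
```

Execution trace: 'X' (try body) → 'P' (except KeyError) → 'J' (after the try/except). Output: XPJ

Answer: XPJ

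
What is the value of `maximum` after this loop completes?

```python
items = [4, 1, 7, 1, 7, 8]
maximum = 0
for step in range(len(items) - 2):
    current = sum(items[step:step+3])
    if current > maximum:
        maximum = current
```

Max sum of 3-element window in [4, 1, 7, 1, 7, 8]
`maximum` takes the values: 0 → 12 → 15 → 16

Answer: 16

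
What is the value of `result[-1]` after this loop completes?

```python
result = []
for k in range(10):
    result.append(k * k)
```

Last element of squares 0 to 9
`result` takes the values: [] → [0] → [0, 1] → [0, 1, 4] → [0, 1, 4, 9] → [0, 1, 4, 9, 16] → [0, 1, 4, 9, 16, 25] → [0, 1, 4, 9, 16, 25, 36] → [0, 1, 4, 9, 16, 25, 36, 49] → [0, 1, 4, 9, 16, 25, 36, 49, 64] → [0, 1, 4, 9, 16, 25, 36, 49, 64, 81]
So `result[-1]` = 81

Answer: 81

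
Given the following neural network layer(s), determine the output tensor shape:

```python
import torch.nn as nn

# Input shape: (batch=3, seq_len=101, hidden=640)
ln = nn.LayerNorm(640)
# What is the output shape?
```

Input: (3, 101, 640) -> Output: (3, 101, 640)

Answer: (3, 101, 640)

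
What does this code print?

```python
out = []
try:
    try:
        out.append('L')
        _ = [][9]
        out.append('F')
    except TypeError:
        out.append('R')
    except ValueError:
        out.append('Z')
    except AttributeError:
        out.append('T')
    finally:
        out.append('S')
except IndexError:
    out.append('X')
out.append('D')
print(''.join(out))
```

Execution trace: 'L' (try body) → 'S' (finally) → 'X' (outer except IndexError) → 'D' (after the try/except). Output: LSXD

Answer: LSXD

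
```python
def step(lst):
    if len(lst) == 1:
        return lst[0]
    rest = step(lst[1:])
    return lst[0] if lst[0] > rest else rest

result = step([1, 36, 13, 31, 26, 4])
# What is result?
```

Recursive max over [1, 36, 13, 31, 26, 4] = 36

Answer: 36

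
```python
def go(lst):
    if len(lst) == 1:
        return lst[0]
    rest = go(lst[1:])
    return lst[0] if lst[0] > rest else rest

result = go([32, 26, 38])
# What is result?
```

Recursive max over [32, 26, 38] = 38

Answer: 38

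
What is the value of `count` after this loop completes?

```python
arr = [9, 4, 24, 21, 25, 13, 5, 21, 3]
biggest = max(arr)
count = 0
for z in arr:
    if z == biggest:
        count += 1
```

Count of max value 25 in [9, 4, 24, 21, 25, 13, 5, 21, 3]
`count` takes the values: 0 → 1

Answer: 1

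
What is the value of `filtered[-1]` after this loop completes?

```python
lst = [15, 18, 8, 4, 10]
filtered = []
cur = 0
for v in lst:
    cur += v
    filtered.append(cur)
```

Cumulative sum ends at 55
`filtered` takes the values: [] → [15] → [15, 33] → [15, 33, 41] → [15, 33, 41, 45] → [15, 33, 41, 45, 55]
So `filtered[-1]` = 55

Answer: 55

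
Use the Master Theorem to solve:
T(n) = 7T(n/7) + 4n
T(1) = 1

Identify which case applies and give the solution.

a=7, b=7, f(n)=4n. log_7(7) = 1. Since c=1 = 1, Case 2 applies: T(n) = Θ(n^log_b(a) · log n) = O(n log n).

Answer: O(n log n) - Case 2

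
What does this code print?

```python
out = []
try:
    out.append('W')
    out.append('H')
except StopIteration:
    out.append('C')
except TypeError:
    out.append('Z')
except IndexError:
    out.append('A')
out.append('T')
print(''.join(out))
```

Execution trace: 'W' (try body) → 'H' (try body, no exception) → 'T' (after the try/except). Output: WHT

Answer: WHT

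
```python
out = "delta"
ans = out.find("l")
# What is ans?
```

Trace:
`out = "delta"` → out = 'delta'
`ans = out.find("l")` → ans = 2
So ans = 2

Answer: 2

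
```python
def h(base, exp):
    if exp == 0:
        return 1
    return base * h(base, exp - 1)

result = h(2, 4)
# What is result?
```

h(2, 4) = 2 * 2 * 2 * 2 = 16

Answer: 16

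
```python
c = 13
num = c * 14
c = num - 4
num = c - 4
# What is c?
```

Trace:
`c = 13` → c = 13
`num = c * 14` → num = 182
`c = num - 4` → c = 178
`num = c - 4` → num = 174
So c = 178

Answer: 178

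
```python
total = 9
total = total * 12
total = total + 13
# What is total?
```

Trace:
`total = 9` → total = 9
`total = total * 12` → total = 108
`total = total + 13` → total = 121
So total = 121

Answer: 121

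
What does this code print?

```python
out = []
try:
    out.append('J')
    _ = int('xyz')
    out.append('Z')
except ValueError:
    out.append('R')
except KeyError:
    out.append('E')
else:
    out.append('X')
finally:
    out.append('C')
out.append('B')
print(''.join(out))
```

Execution trace: 'J' (try body) → 'R' (except ValueError) → 'C' (finally) → 'B' (after the try/except). Output: JRCB

Answer: JRCB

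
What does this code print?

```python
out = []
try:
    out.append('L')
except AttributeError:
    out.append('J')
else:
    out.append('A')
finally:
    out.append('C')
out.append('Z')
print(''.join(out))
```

Execution trace: 'L' (try body, no exception) → 'A' (else) → 'C' (finally) → 'Z' (after the try/except). Output: LACZ

Answer: LACZ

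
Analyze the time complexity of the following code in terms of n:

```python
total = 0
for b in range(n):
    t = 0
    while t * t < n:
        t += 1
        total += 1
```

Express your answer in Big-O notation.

Each loop level contributes: n × √n. Multiplying the contributions gives O(n√n).

Answer: O(n√n)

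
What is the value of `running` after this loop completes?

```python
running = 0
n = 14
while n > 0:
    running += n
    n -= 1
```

Sum 14 down to 1
`running` takes the values: 0 → 14 → 27 → 39 → 50 → 60 → 69 → 77 → 84 → 90 → 95 → 99 → 102 → 104 → 105

Answer: 105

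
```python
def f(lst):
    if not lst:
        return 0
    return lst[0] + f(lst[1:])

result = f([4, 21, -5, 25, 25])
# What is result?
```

4 + 21 + (-5) + 25 + 25 + 0 = 70

Answer: 70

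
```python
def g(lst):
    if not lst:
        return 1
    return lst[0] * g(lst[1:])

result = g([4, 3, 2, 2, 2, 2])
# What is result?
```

Product over [4, 3, 2, 2, 2, 2] = 4 * 3 * 2 * 2 * 2 * 2 = 192

Answer: 192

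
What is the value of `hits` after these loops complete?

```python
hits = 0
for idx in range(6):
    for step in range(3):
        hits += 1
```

6 * 3 = 18
`hits` takes the values: 0 → 1 → 2 → 3 → 4 → 5 → 6 → 7 → 8 → 9 → 10 → 11 → 12 → 13 → 14 → 15 → 16 → 17 → 18

Answer: 18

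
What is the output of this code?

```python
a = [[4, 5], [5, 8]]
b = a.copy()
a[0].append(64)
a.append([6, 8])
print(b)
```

Key concept: shallow copy with nested lists.
Step by step:
`a = [[4, 5], [5, 8]]` → a = [[4, 5], [5, 8]]
`b = a.copy()` → b = [[4, 5], [5, 8]]
`a[0].append(64)` → a = [[4, 5, 64], [5, 8]]; b = [[4, 5, 64], [5, 8]]
`a.append([6, 8])` → a = [[4, 5, 64], [5, 8], [6, 8]]
`print(b)` → prints [[4, 5, 64], [5, 8]]

Answer: [[4, 5, 64], [5, 8]]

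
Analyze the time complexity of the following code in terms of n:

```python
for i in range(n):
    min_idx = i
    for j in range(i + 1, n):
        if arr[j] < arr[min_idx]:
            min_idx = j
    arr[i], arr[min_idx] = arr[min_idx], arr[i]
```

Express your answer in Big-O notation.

This is Selection sort. Time complexity: O(n²).

Answer: O(n²)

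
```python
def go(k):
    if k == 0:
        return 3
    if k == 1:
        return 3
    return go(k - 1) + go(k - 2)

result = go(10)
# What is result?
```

Build up from base cases: go(0)=3, go(1)=3, go(2)=6, go(3)=9, go(4)=15, go(5)=24, go(6)=39, ..., go(10)=267

Answer: 267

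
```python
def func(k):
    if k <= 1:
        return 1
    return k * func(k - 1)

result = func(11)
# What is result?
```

func(11) = 11 * 10 * 9 * 8 * 7 * 6 * 5 * 4 * 3 * 2 * 1 = 39916800

Answer: 39916800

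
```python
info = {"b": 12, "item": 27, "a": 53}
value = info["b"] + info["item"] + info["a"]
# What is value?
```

Trace:
`info = {"b": 12, "item": 27, "a": 53}` → info = {'b': 12, 'item': 27, 'a': 53}
`value = info["b"] + info["item"] + info["a"]` → value = 92
So value = 92

Answer: 92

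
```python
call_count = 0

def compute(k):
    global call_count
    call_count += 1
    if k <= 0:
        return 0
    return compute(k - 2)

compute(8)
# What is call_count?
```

Linear recursion stepping by 2: 5 calls from k=8 down to ≤0.

Answer: 5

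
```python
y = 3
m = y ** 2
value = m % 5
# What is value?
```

Trace:
`y = 3` → y = 3
`m = y ** 2` → m = 9
`value = m % 5` → value = 4
So value = 4

Answer: 4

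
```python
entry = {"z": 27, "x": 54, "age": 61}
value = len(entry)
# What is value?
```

Trace:
`entry = {"z": 27, "x": 54, "age": 61}` → entry = {'z': 27, 'x': 54, 'age': 61}
`value = len(entry)` → value = 3
So value = 3

Answer: 3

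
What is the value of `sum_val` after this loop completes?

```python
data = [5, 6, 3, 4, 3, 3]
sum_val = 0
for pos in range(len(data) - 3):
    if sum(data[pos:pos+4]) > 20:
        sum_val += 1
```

Count windows with sum > 20
`sum_val` takes the values: 0

Answer: 0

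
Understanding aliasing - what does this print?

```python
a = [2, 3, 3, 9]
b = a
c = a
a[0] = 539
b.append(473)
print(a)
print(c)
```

Key concept: multiple aliases.
Step by step:
`a = [2, 3, 3, 9]` → a = [2, 3, 3, 9]
`b = a` → b = [2, 3, 3, 9] (same object as a)
`c = a` → c = [2, 3, 3, 9] (same object as a, b)
`a[0] = 539` → a = [539, 3, 3, 9] (same object as b, c); b = [539, 3, 3, 9] (same object as a, c); c = [539, 3, 3, 9] (same object as a, b)
`b.append(473)` → a = [539, 3, 3, 9, 473] (same object as b, c); b = [539, 3, 3, 9, 473] (same object as a, c); c = [539, 3, 3, 9, 473] (same object as a, b)
`print(a)` → prints [539, 3, 3, 9, 473]
`print(c)` → prints [539, 3, 3, 9, 473]

Answer:
[539, 3, 3, 9, 473]
[539, 3, 3, 9, 473]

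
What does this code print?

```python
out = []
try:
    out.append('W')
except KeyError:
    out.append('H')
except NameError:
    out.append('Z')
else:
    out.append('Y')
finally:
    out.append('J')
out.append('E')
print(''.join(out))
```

Execution trace: 'W' (try body, no exception) → 'Y' (else) → 'J' (finally) → 'E' (after the try/except). Output: WYJE

Answer: WYJE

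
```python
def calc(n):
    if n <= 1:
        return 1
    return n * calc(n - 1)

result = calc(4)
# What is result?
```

calc(4) = 4 * 3 * 2 * 1 = 24

Answer: 24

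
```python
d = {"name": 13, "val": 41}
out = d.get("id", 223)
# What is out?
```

Trace:
`d = {"name": 13, "val": 41}` → d = {'name': 13, 'val': 41}
`out = d.get("id", 223)` → out = 223
So out = 223

Answer: 223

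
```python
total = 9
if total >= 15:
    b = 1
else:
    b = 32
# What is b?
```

Trace:
`total = 9` → total = 9
`if total >= 15: ...` → total >= 15 is False, take else branch → b = 32
So b = 32

Answer: 32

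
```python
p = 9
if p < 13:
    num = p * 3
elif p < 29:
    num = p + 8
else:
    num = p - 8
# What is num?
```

Trace:
`p = 9` → p = 9
`if p < 13: ...` → p < 13 is True → num = 27
So num = 27

Answer: 27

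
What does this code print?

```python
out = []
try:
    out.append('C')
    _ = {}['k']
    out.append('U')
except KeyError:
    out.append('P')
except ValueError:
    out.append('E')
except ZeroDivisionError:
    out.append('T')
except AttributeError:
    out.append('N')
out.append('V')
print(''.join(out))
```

Execution trace: 'C' (try body) → 'P' (except KeyError) → 'V' (after the try/except). Output: CPV

Answer: CPV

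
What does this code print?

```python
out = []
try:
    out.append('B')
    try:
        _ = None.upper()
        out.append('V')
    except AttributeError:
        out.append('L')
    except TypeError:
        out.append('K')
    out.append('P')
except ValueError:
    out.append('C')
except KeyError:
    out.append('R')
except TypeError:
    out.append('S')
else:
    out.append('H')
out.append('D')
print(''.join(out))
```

Execution trace: 'B' (try body) → 'L' (inner except AttributeError) → 'P' (try body, no exception) → 'H' (else) → 'D' (after the try/except). Output: BLPHD

Answer: BLPHD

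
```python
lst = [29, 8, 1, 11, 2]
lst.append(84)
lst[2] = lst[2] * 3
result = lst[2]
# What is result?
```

Trace:
`lst = [29, 8, 1, 11, 2]` → lst = [29, 8, 1, 11, 2]
`lst.append(84)` → lst = [29, 8, 1, 11, 2, 84]
`lst[2] = lst[2] * 3` → lst = [29, 8, 3, 11, 2, 84]
`result = lst[2]` → result = 3
So result = 3

Answer: 3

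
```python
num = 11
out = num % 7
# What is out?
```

Trace:
`num = 11` → num = 11
`out = num % 7` → out = 4
So out = 4

Answer: 4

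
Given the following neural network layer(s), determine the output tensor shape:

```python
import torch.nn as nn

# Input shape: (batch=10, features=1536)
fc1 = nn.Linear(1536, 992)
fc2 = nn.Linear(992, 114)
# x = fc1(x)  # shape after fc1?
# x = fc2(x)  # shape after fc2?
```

Input: (10, 1536) -> after fc1: (10, 992) -> Output: (10, 114)

Answer: (10, 114)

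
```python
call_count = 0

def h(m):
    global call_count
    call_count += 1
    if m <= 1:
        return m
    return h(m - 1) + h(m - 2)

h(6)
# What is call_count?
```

Calls(m) = 1 + Calls(m-1) + Calls(m-2); Calls(0)=Calls(1)=1. For m=6 this gives 25.

Answer: 25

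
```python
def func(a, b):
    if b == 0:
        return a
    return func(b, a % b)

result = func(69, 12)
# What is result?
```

func(69, 12) -> func(12, 9) -> func(9, 3) -> func(3, 0) -> 3

Answer: 3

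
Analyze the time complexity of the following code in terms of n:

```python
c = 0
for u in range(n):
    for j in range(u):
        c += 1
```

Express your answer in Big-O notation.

Each loop level contributes: n × n. Multiplying the contributions gives O(n^2).

Answer: O(n^2)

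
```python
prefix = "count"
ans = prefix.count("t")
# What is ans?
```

Trace:
`prefix = "count"` → prefix = 'count'
`ans = prefix.count("t")` → ans = 1
So ans = 1

Answer: 1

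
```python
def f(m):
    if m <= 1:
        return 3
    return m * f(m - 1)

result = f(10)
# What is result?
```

f(10) = 10 * 9 * 8 * 7 * 6 * 5 * 4 * 3 * 2 * 3 = 10886400

Answer: 10886400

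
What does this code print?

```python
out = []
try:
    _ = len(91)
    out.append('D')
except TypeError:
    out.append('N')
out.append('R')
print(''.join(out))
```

Execution trace: 'N' (except TypeError) → 'R' (after the try/except). Output: NR

Answer: NR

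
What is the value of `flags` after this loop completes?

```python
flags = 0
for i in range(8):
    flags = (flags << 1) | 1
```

Build 8 consecutive 1-bits: 0b11111111
`flags` takes the values: 0 → 1 → 3 → 7 → 15 → 31 → 63 → 127 → 255

Answer: 255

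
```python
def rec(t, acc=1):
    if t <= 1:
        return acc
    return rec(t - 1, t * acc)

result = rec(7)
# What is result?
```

Accumulator trace (n, acc): (7, 1) -> (6, 7) -> (5, 42) -> (4, 210) -> (3, 840) -> (2, 2520) -> (1, 5040) -> return 5040

Answer: 5040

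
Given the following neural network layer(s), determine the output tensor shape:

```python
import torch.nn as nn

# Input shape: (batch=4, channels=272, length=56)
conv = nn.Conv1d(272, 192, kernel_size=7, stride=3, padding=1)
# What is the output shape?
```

Input: (4, 272, 56) -> Output: (4, 192, 18)

Answer: (4, 192, 18)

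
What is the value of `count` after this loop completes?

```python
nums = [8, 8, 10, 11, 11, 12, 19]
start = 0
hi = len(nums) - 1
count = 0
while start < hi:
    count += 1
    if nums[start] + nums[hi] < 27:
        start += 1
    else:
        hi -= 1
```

Steps to find pair summing to 27
`count` takes the values: 0 → 1 → 2 → 3 → 4 → 5 → 6

Answer: 6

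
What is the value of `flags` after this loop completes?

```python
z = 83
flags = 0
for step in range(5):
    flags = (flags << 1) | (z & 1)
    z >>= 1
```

Reverse lowest 5 bits of 83
`flags` takes the values: 0 → 1 → 3 → 6 → 12 → 25

Answer: 25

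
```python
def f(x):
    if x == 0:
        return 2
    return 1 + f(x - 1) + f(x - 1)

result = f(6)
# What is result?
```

f(x) = 1 + 2·f(x-1), f(0)=2. Closed form: (2+1)·2^6 - 1 = 191.

Answer: 191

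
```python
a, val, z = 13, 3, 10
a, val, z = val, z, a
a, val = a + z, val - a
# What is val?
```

Trace:
`a, val, z = 13, 3, 10` → a = 13; val = 3; z = 10
`a, val, z = val, z, a` → a = 3; val = 10; z = 13
`a, val = a + z, val - a` → a = 16; val = 7
So val = 7

Answer: 7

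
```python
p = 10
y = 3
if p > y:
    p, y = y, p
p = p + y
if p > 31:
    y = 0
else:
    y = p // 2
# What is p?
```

Trace:
`p = 10` → p = 10
`y = 3` → y = 3
`if p > y: ...` → p > y is True → p = 3; y = 10
`p = p + y` → p = 13
`if p > 31: ...` → p > 31 is False, take else branch → y = 6
So p = 13

Answer: 13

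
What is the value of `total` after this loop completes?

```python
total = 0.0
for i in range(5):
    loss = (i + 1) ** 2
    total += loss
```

Sum of squared losses 1² + 2² + ... + 5²
`total` takes the values: 0.0 → 1.0 → 5.0 → 14.0 → 30.0 → 55.0

Answer: 55.0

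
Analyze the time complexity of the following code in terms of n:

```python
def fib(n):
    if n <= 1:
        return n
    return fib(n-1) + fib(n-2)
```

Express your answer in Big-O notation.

This is Recursive Fibonacci (naive). Time complexity: O(2^n).

Answer: O(2^n)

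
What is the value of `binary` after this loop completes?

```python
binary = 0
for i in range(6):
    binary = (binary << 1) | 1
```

Build 6 consecutive 1-bits: 0b111111
`binary` takes the values: 0 → 1 → 3 → 7 → 15 → 31 → 63

Answer: 63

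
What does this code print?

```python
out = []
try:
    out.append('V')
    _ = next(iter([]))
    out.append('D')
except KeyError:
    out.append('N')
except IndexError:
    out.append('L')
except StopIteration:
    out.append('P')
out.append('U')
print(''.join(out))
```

Execution trace: 'V' (try body) → 'P' (except StopIteration) → 'U' (after the try/except). Output: VPU

Answer: VPU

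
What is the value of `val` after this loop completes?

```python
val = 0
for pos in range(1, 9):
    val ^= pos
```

XOR of 1 to 8
`val` takes the values: 0 → 1 → 3 → 0 → 4 → 1 → 7 → 0 → 8

Answer: 8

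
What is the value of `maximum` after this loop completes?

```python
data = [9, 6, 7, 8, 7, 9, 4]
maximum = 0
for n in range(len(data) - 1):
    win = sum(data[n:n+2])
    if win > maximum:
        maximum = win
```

Max sum of 2-element window in [9, 6, 7, 8, 7, 9, 4]
`maximum` takes the values: 0 → 15 → 16

Answer: 16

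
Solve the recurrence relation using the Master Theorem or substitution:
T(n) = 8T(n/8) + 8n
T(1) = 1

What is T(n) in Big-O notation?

By Master Theorem: a=8, b=8, f(n)=8n. Since log_8(8) = 1 and f(n) = Θ(n^1), Case 2 applies. T(n) = O(n log n).

Answer: O(n log n)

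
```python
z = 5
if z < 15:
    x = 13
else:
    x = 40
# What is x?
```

Trace:
`z = 5` → z = 5
`if z < 15: ...` → z < 15 is True → x = 13
So x = 13

Answer: 13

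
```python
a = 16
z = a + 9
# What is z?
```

Trace:
`a = 16` → a = 16
`z = a + 9` → z = 25
So z = 25

Answer: 25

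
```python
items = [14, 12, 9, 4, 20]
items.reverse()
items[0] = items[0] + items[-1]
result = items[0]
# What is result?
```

Trace:
`items = [14, 12, 9, 4, 20]` → items = [14, 12, 9, 4, 20]
`items.reverse()` → items = [20, 4, 9, 12, 14]
`items[0] = items[0] + items[-1]` → items = [34, 4, 9, 12, 14]
`result = items[0]` → result = 34
So result = 34

Answer: 34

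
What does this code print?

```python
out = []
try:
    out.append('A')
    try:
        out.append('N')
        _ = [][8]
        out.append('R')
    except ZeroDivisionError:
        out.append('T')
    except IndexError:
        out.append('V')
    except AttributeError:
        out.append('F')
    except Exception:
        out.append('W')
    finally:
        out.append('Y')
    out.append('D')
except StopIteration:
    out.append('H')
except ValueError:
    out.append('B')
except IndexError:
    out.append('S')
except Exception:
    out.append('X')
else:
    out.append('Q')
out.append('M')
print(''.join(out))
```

Execution trace: 'A' (try body) → 'N' (inner try body) → 'V' (inner except IndexError) → 'Y' (inner finally) → 'D' (try body, no exception) → 'Q' (else) → 'M' (after the try/except). Output: ANVYDQM

Answer: ANVYDQM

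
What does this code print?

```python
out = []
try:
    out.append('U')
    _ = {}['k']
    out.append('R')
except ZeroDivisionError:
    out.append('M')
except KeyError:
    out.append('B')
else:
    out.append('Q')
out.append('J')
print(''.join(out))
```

Execution trace: 'U' (try body) → 'B' (except KeyError) → 'J' (after the try/except). Output: UBJ

Answer: UBJ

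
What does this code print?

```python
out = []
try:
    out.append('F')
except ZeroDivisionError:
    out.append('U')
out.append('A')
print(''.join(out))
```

Execution trace: 'F' (try body, no exception) → 'A' (after the try/except). Output: FA

Answer: FA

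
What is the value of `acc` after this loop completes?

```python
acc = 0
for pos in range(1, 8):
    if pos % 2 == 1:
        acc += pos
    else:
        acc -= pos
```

Add odd, subtract even
`acc` takes the values: 0 → 1 → -1 → 2 → -2 → 3 → -3 → 4

Answer: 4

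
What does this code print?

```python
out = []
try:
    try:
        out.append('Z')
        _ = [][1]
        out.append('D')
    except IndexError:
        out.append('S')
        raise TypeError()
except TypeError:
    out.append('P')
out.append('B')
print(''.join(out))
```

Execution trace: 'Z' (inner try body) → 'S' (inner except IndexError) → 'P' (outer except TypeError) → 'B' (after the try/except). Output: ZSPB

Answer: ZSPB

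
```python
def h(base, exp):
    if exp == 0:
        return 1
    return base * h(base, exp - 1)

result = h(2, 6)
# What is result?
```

h(2, 6) = 2 * 2 * 2 * 2 * 2 * 2 = 64

Answer: 64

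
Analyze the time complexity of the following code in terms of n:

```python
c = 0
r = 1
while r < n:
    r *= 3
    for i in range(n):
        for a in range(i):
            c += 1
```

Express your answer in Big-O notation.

Each loop level contributes: log n × n × n. Multiplying the contributions gives O(n^2 log n).

Answer: O(n^2 log n)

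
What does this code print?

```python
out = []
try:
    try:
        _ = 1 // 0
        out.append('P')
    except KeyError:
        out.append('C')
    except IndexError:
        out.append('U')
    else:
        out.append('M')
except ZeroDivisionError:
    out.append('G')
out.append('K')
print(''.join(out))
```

Execution trace: 'G' (outer except ZeroDivisionError) → 'K' (after the try/except). Output: GK

Answer: GK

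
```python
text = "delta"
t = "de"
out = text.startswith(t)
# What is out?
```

Trace:
`text = "delta"` → text = 'delta'
`t = "de"` → t = 'de'
`out = text.startswith(t)` → out = True
So out = True

Answer: True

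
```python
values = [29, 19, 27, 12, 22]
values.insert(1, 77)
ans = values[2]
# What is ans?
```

Trace:
`values = [29, 19, 27, 12, 22]` → values = [29, 19, 27, 12, 22]
`values.insert(1, 77)` → values = [29, 77, 19, 27, 12, 22]
`ans = values[2]` → ans = 19
So ans = 19

Answer: 19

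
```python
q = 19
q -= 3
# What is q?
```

Trace:
`q = 19` → q = 19
`q -= 3` → q = 16
So q = 16

Answer: 16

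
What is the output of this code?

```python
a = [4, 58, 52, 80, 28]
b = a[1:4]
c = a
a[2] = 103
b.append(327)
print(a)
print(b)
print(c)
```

Key concept: slice vs alias.
Step by step:
`a = [4, 58, 52, 80, 28]` → a = [4, 58, 52, 80, 28]
`b = a[1:4]` → b = [58, 52, 80]
`c = a` → c = [4, 58, 52, 80, 28] (same object as a)
`a[2] = 103` → a = [4, 58, 103, 80, 28] (same object as c); c = [4, 58, 103, 80, 28] (same object as a)
`b.append(327)` → b = [58, 52, 80, 327]
`print(a)` → prints [4, 58, 103, 80, 28]
`print(b)` → prints [58, 52, 80, 327]
`print(c)` → prints [4, 58, 103, 80, 28]

Answer:
[4, 58, 103, 80, 28]
[58, 52, 80, 327]
[4, 58, 103, 80, 28]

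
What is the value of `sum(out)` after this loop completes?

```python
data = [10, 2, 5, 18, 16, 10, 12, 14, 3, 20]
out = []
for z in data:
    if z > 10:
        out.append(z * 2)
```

Sum of doubled values > 10
`out` takes the values: [] → [36] → [36, 32] → [36, 32, 24] → [36, 32, 24, 28] → [36, 32, 24, 28, 40]
So `sum(out)` = 160

Answer: 160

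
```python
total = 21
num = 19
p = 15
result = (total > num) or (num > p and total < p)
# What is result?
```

Trace:
`total = 21` → total = 21
`num = 19` → num = 19
`p = 15` → p = 15
`result = (total > num) or (num > p and total < p)` → result = True
So result = True

Answer: True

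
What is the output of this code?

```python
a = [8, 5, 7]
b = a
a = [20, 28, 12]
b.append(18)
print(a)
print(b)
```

Key concept: rebinding vs mutation: a is rebound to a new list, b still points at the original.
Step by step:
`a = [8, 5, 7]` → a = [8, 5, 7]
`b = a` → b = [8, 5, 7] (same object as a)
`a = [20, 28, 12]` → a = [20, 28, 12]
`b.append(18)` → b = [8, 5, 7, 18]
`print(a)` → prints [20, 28, 12]
`print(b)` → prints [8, 5, 7, 18]

Answer:
[20, 28, 12]
[8, 5, 7, 18]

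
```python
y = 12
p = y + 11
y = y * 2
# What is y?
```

Trace:
`y = 12` → y = 12
`p = y + 11` → p = 23
`y = y * 2` → y = 24
So y = 24

Answer: 24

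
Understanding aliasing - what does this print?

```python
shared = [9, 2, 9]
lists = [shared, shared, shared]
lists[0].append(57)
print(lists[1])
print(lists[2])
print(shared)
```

Key concept: list of same reference.
Step by step:
`shared = [9, 2, 9]` → shared = [9, 2, 9]
`lists = [shared, shared, shared]` → lists = [[9, 2, 9], [9, 2, 9], [9, 2, 9]]
`lists[0].append(57)` → shared = [9, 2, 9, 57]; lists = [[9, 2, 9, 57], [9, 2, 9, 57], [9, 2, 9, 57]]
`print(lists[1])` → prints [9, 2, 9, 57]
`print(lists[2])` → prints [9, 2, 9, 57]
`print(shared)` → prints [9, 2, 9, 57]

Answer:
[9, 2, 9, 57]
[9, 2, 9, 57]
[9, 2, 9, 57]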